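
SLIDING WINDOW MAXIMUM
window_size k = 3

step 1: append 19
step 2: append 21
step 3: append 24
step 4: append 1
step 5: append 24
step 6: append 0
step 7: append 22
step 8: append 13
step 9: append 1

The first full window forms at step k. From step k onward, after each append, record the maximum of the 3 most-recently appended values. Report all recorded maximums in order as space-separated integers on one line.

step 1: append 19 -> window=[19] (not full yet)
step 2: append 21 -> window=[19, 21] (not full yet)
step 3: append 24 -> window=[19, 21, 24] -> max=24
step 4: append 1 -> window=[21, 24, 1] -> max=24
step 5: append 24 -> window=[24, 1, 24] -> max=24
step 6: append 0 -> window=[1, 24, 0] -> max=24
step 7: append 22 -> window=[24, 0, 22] -> max=24
step 8: append 13 -> window=[0, 22, 13] -> max=22
step 9: append 1 -> window=[22, 13, 1] -> max=22

Answer: 24 24 24 24 24 22 22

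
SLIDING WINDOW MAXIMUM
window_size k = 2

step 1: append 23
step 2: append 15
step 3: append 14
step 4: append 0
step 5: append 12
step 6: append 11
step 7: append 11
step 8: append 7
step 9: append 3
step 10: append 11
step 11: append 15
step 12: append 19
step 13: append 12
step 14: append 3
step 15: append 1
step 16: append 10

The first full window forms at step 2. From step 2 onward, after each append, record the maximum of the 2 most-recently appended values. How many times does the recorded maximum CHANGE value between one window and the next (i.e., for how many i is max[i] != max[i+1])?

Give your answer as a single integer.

Answer: 11

Derivation:
step 1: append 23 -> window=[23] (not full yet)
step 2: append 15 -> window=[23, 15] -> max=23
step 3: append 14 -> window=[15, 14] -> max=15
step 4: append 0 -> window=[14, 0] -> max=14
step 5: append 12 -> window=[0, 12] -> max=12
step 6: append 11 -> window=[12, 11] -> max=12
step 7: append 11 -> window=[11, 11] -> max=11
step 8: append 7 -> window=[11, 7] -> max=11
step 9: append 3 -> window=[7, 3] -> max=7
step 10: append 11 -> window=[3, 11] -> max=11
step 11: append 15 -> window=[11, 15] -> max=15
step 12: append 19 -> window=[15, 19] -> max=19
step 13: append 12 -> window=[19, 12] -> max=19
step 14: append 3 -> window=[12, 3] -> max=12
step 15: append 1 -> window=[3, 1] -> max=3
step 16: append 10 -> window=[1, 10] -> max=10
Recorded maximums: 23 15 14 12 12 11 11 7 11 15 19 19 12 3 10
Changes between consecutive maximums: 11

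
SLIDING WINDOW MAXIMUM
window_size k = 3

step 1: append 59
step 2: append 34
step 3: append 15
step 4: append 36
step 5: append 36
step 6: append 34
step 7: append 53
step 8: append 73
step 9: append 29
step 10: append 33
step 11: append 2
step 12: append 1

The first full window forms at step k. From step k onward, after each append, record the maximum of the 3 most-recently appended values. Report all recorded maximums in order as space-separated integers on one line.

Answer: 59 36 36 36 53 73 73 73 33 33

Derivation:
step 1: append 59 -> window=[59] (not full yet)
step 2: append 34 -> window=[59, 34] (not full yet)
step 3: append 15 -> window=[59, 34, 15] -> max=59
step 4: append 36 -> window=[34, 15, 36] -> max=36
step 5: append 36 -> window=[15, 36, 36] -> max=36
step 6: append 34 -> window=[36, 36, 34] -> max=36
step 7: append 53 -> window=[36, 34, 53] -> max=53
step 8: append 73 -> window=[34, 53, 73] -> max=73
step 9: append 29 -> window=[53, 73, 29] -> max=73
step 10: append 33 -> window=[73, 29, 33] -> max=73
step 11: append 2 -> window=[29, 33, 2] -> max=33
step 12: append 1 -> window=[33, 2, 1] -> max=33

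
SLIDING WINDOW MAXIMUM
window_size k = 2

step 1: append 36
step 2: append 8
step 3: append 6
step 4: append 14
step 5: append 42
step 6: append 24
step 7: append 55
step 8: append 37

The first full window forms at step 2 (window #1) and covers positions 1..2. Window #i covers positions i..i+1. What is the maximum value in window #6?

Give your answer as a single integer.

Answer: 55

Derivation:
step 1: append 36 -> window=[36] (not full yet)
step 2: append 8 -> window=[36, 8] -> max=36
step 3: append 6 -> window=[8, 6] -> max=8
step 4: append 14 -> window=[6, 14] -> max=14
step 5: append 42 -> window=[14, 42] -> max=42
step 6: append 24 -> window=[42, 24] -> max=42
step 7: append 55 -> window=[24, 55] -> max=55
Window #6 max = 55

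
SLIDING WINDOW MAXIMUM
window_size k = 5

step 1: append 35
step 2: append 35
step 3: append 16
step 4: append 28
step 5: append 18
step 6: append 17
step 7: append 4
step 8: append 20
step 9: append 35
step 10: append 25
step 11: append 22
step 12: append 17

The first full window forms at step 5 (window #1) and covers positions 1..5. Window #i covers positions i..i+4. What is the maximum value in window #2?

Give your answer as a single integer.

Answer: 35

Derivation:
step 1: append 35 -> window=[35] (not full yet)
step 2: append 35 -> window=[35, 35] (not full yet)
step 3: append 16 -> window=[35, 35, 16] (not full yet)
step 4: append 28 -> window=[35, 35, 16, 28] (not full yet)
step 5: append 18 -> window=[35, 35, 16, 28, 18] -> max=35
step 6: append 17 -> window=[35, 16, 28, 18, 17] -> max=35
Window #2 max = 35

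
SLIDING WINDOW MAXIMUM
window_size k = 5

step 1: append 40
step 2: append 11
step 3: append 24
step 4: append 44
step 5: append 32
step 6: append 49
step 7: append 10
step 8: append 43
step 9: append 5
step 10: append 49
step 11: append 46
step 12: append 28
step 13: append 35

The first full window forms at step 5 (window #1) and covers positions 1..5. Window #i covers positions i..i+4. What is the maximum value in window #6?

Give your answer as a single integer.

step 1: append 40 -> window=[40] (not full yet)
step 2: append 11 -> window=[40, 11] (not full yet)
step 3: append 24 -> window=[40, 11, 24] (not full yet)
step 4: append 44 -> window=[40, 11, 24, 44] (not full yet)
step 5: append 32 -> window=[40, 11, 24, 44, 32] -> max=44
step 6: append 49 -> window=[11, 24, 44, 32, 49] -> max=49
step 7: append 10 -> window=[24, 44, 32, 49, 10] -> max=49
step 8: append 43 -> window=[44, 32, 49, 10, 43] -> max=49
step 9: append 5 -> window=[32, 49, 10, 43, 5] -> max=49
step 10: append 49 -> window=[49, 10, 43, 5, 49] -> max=49
Window #6 max = 49

Answer: 49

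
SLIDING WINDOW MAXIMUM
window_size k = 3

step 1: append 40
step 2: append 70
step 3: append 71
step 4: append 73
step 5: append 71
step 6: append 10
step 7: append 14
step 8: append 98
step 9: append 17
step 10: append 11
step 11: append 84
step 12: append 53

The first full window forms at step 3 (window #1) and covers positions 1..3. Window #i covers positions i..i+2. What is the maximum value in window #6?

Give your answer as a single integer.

Answer: 98

Derivation:
step 1: append 40 -> window=[40] (not full yet)
step 2: append 70 -> window=[40, 70] (not full yet)
step 3: append 71 -> window=[40, 70, 71] -> max=71
step 4: append 73 -> window=[70, 71, 73] -> max=73
step 5: append 71 -> window=[71, 73, 71] -> max=73
step 6: append 10 -> window=[73, 71, 10] -> max=73
step 7: append 14 -> window=[71, 10, 14] -> max=71
step 8: append 98 -> window=[10, 14, 98] -> max=98
Window #6 max = 98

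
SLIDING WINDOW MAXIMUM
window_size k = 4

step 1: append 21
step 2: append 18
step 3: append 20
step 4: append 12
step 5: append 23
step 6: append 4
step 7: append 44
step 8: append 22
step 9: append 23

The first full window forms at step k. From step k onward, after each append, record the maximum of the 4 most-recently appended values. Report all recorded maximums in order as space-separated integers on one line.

Answer: 21 23 23 44 44 44

Derivation:
step 1: append 21 -> window=[21] (not full yet)
step 2: append 18 -> window=[21, 18] (not full yet)
step 3: append 20 -> window=[21, 18, 20] (not full yet)
step 4: append 12 -> window=[21, 18, 20, 12] -> max=21
step 5: append 23 -> window=[18, 20, 12, 23] -> max=23
step 6: append 4 -> window=[20, 12, 23, 4] -> max=23
step 7: append 44 -> window=[12, 23, 4, 44] -> max=44
step 8: append 22 -> window=[23, 4, 44, 22] -> max=44
step 9: append 23 -> window=[4, 44, 22, 23] -> max=44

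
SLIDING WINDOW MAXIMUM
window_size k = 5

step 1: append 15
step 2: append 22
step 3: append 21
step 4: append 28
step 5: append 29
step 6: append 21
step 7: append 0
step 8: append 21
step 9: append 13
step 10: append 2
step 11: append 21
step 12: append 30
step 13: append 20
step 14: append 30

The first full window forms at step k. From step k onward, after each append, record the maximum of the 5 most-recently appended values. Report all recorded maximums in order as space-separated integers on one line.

Answer: 29 29 29 29 29 21 21 30 30 30

Derivation:
step 1: append 15 -> window=[15] (not full yet)
step 2: append 22 -> window=[15, 22] (not full yet)
step 3: append 21 -> window=[15, 22, 21] (not full yet)
step 4: append 28 -> window=[15, 22, 21, 28] (not full yet)
step 5: append 29 -> window=[15, 22, 21, 28, 29] -> max=29
step 6: append 21 -> window=[22, 21, 28, 29, 21] -> max=29
step 7: append 0 -> window=[21, 28, 29, 21, 0] -> max=29
step 8: append 21 -> window=[28, 29, 21, 0, 21] -> max=29
step 9: append 13 -> window=[29, 21, 0, 21, 13] -> max=29
step 10: append 2 -> window=[21, 0, 21, 13, 2] -> max=21
step 11: append 21 -> window=[0, 21, 13, 2, 21] -> max=21
step 12: append 30 -> window=[21, 13, 2, 21, 30] -> max=30
step 13: append 20 -> window=[13, 2, 21, 30, 20] -> max=30
step 14: append 30 -> window=[2, 21, 30, 20, 30] -> max=30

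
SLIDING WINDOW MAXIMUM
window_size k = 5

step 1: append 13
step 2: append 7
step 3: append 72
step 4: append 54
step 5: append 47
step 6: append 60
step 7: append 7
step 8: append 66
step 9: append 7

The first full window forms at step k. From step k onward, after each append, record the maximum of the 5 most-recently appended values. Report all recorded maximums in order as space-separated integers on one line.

Answer: 72 72 72 66 66

Derivation:
step 1: append 13 -> window=[13] (not full yet)
step 2: append 7 -> window=[13, 7] (not full yet)
step 3: append 72 -> window=[13, 7, 72] (not full yet)
step 4: append 54 -> window=[13, 7, 72, 54] (not full yet)
step 5: append 47 -> window=[13, 7, 72, 54, 47] -> max=72
step 6: append 60 -> window=[7, 72, 54, 47, 60] -> max=72
step 7: append 7 -> window=[72, 54, 47, 60, 7] -> max=72
step 8: append 66 -> window=[54, 47, 60, 7, 66] -> max=66
step 9: append 7 -> window=[47, 60, 7, 66, 7] -> max=66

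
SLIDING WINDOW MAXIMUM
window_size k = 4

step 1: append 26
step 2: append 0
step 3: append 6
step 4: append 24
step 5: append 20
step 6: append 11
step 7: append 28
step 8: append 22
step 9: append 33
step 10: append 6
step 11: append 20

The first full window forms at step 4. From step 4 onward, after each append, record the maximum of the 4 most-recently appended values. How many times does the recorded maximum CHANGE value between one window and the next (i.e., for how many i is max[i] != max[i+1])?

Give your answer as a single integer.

Answer: 3

Derivation:
step 1: append 26 -> window=[26] (not full yet)
step 2: append 0 -> window=[26, 0] (not full yet)
step 3: append 6 -> window=[26, 0, 6] (not full yet)
step 4: append 24 -> window=[26, 0, 6, 24] -> max=26
step 5: append 20 -> window=[0, 6, 24, 20] -> max=24
step 6: append 11 -> window=[6, 24, 20, 11] -> max=24
step 7: append 28 -> window=[24, 20, 11, 28] -> max=28
step 8: append 22 -> window=[20, 11, 28, 22] -> max=28
step 9: append 33 -> window=[11, 28, 22, 33] -> max=33
step 10: append 6 -> window=[28, 22, 33, 6] -> max=33
step 11: append 20 -> window=[22, 33, 6, 20] -> max=33
Recorded maximums: 26 24 24 28 28 33 33 33
Changes between consecutive maximums: 3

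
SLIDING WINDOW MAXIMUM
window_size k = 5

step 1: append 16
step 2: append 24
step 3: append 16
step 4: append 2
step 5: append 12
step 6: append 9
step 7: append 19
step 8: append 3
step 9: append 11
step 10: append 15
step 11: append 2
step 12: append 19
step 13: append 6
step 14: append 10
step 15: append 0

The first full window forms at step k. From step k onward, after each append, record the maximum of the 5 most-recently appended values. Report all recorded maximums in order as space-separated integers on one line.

Answer: 24 24 19 19 19 19 19 19 19 19 19

Derivation:
step 1: append 16 -> window=[16] (not full yet)
step 2: append 24 -> window=[16, 24] (not full yet)
step 3: append 16 -> window=[16, 24, 16] (not full yet)
step 4: append 2 -> window=[16, 24, 16, 2] (not full yet)
step 5: append 12 -> window=[16, 24, 16, 2, 12] -> max=24
step 6: append 9 -> window=[24, 16, 2, 12, 9] -> max=24
step 7: append 19 -> window=[16, 2, 12, 9, 19] -> max=19
step 8: append 3 -> window=[2, 12, 9, 19, 3] -> max=19
step 9: append 11 -> window=[12, 9, 19, 3, 11] -> max=19
step 10: append 15 -> window=[9, 19, 3, 11, 15] -> max=19
step 11: append 2 -> window=[19, 3, 11, 15, 2] -> max=19
step 12: append 19 -> window=[3, 11, 15, 2, 19] -> max=19
step 13: append 6 -> window=[11, 15, 2, 19, 6] -> max=19
step 14: append 10 -> window=[15, 2, 19, 6, 10] -> max=19
step 15: append 0 -> window=[2, 19, 6, 10, 0] -> max=19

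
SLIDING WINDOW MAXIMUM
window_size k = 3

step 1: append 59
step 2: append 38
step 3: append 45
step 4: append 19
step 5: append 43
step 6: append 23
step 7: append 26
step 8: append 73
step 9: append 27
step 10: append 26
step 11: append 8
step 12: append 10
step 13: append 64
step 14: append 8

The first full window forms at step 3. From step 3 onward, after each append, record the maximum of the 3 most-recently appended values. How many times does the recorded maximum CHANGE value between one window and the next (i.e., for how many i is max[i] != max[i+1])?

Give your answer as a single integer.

Answer: 6

Derivation:
step 1: append 59 -> window=[59] (not full yet)
step 2: append 38 -> window=[59, 38] (not full yet)
step 3: append 45 -> window=[59, 38, 45] -> max=59
step 4: append 19 -> window=[38, 45, 19] -> max=45
step 5: append 43 -> window=[45, 19, 43] -> max=45
step 6: append 23 -> window=[19, 43, 23] -> max=43
step 7: append 26 -> window=[43, 23, 26] -> max=43
step 8: append 73 -> window=[23, 26, 73] -> max=73
step 9: append 27 -> window=[26, 73, 27] -> max=73
step 10: append 26 -> window=[73, 27, 26] -> max=73
step 11: append 8 -> window=[27, 26, 8] -> max=27
step 12: append 10 -> window=[26, 8, 10] -> max=26
step 13: append 64 -> window=[8, 10, 64] -> max=64
step 14: append 8 -> window=[10, 64, 8] -> max=64
Recorded maximums: 59 45 45 43 43 73 73 73 27 26 64 64
Changes between consecutive maximums: 6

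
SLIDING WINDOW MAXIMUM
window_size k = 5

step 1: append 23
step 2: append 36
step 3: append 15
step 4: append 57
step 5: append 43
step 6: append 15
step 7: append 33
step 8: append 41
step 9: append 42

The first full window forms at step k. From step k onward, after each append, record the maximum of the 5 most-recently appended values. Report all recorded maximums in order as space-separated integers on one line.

step 1: append 23 -> window=[23] (not full yet)
step 2: append 36 -> window=[23, 36] (not full yet)
step 3: append 15 -> window=[23, 36, 15] (not full yet)
step 4: append 57 -> window=[23, 36, 15, 57] (not full yet)
step 5: append 43 -> window=[23, 36, 15, 57, 43] -> max=57
step 6: append 15 -> window=[36, 15, 57, 43, 15] -> max=57
step 7: append 33 -> window=[15, 57, 43, 15, 33] -> max=57
step 8: append 41 -> window=[57, 43, 15, 33, 41] -> max=57
step 9: append 42 -> window=[43, 15, 33, 41, 42] -> max=43

Answer: 57 57 57 57 43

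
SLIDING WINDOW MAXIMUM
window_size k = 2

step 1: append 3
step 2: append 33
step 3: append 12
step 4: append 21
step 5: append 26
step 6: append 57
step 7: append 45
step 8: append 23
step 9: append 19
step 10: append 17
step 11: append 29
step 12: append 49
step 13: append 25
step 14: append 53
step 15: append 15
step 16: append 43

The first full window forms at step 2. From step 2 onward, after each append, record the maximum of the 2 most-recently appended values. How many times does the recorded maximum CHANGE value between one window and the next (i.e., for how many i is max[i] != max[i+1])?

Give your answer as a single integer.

Answer: 10

Derivation:
step 1: append 3 -> window=[3] (not full yet)
step 2: append 33 -> window=[3, 33] -> max=33
step 3: append 12 -> window=[33, 12] -> max=33
step 4: append 21 -> window=[12, 21] -> max=21
step 5: append 26 -> window=[21, 26] -> max=26
step 6: append 57 -> window=[26, 57] -> max=57
step 7: append 45 -> window=[57, 45] -> max=57
step 8: append 23 -> window=[45, 23] -> max=45
step 9: append 19 -> window=[23, 19] -> max=23
step 10: append 17 -> window=[19, 17] -> max=19
step 11: append 29 -> window=[17, 29] -> max=29
step 12: append 49 -> window=[29, 49] -> max=49
step 13: append 25 -> window=[49, 25] -> max=49
step 14: append 53 -> window=[25, 53] -> max=53
step 15: append 15 -> window=[53, 15] -> max=53
step 16: append 43 -> window=[15, 43] -> max=43
Recorded maximums: 33 33 21 26 57 57 45 23 19 29 49 49 53 53 43
Changes between consecutive maximums: 10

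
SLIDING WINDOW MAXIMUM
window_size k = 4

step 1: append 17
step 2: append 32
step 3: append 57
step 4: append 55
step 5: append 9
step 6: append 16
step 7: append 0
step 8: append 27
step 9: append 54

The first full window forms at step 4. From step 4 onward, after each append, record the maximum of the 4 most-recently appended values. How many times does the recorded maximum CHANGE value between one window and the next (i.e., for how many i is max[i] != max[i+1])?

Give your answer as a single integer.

step 1: append 17 -> window=[17] (not full yet)
step 2: append 32 -> window=[17, 32] (not full yet)
step 3: append 57 -> window=[17, 32, 57] (not full yet)
step 4: append 55 -> window=[17, 32, 57, 55] -> max=57
step 5: append 9 -> window=[32, 57, 55, 9] -> max=57
step 6: append 16 -> window=[57, 55, 9, 16] -> max=57
step 7: append 0 -> window=[55, 9, 16, 0] -> max=55
step 8: append 27 -> window=[9, 16, 0, 27] -> max=27
step 9: append 54 -> window=[16, 0, 27, 54] -> max=54
Recorded maximums: 57 57 57 55 27 54
Changes between consecutive maximums: 3

Answer: 3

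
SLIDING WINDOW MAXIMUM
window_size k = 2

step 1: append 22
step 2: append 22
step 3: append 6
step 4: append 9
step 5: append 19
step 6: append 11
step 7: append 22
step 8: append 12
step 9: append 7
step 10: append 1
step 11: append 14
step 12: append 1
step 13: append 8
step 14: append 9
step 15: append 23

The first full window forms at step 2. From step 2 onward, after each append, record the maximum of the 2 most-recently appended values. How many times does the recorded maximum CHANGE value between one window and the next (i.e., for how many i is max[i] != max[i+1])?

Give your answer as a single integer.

step 1: append 22 -> window=[22] (not full yet)
step 2: append 22 -> window=[22, 22] -> max=22
step 3: append 6 -> window=[22, 6] -> max=22
step 4: append 9 -> window=[6, 9] -> max=9
step 5: append 19 -> window=[9, 19] -> max=19
step 6: append 11 -> window=[19, 11] -> max=19
step 7: append 22 -> window=[11, 22] -> max=22
step 8: append 12 -> window=[22, 12] -> max=22
step 9: append 7 -> window=[12, 7] -> max=12
step 10: append 1 -> window=[7, 1] -> max=7
step 11: append 14 -> window=[1, 14] -> max=14
step 12: append 1 -> window=[14, 1] -> max=14
step 13: append 8 -> window=[1, 8] -> max=8
step 14: append 9 -> window=[8, 9] -> max=9
step 15: append 23 -> window=[9, 23] -> max=23
Recorded maximums: 22 22 9 19 19 22 22 12 7 14 14 8 9 23
Changes between consecutive maximums: 9

Answer: 9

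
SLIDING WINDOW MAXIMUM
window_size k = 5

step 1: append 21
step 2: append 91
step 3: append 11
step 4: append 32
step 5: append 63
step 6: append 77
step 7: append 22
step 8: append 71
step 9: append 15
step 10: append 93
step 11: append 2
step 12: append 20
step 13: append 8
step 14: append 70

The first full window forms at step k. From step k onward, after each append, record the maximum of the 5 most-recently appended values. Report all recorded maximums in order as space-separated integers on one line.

Answer: 91 91 77 77 77 93 93 93 93 93

Derivation:
step 1: append 21 -> window=[21] (not full yet)
step 2: append 91 -> window=[21, 91] (not full yet)
step 3: append 11 -> window=[21, 91, 11] (not full yet)
step 4: append 32 -> window=[21, 91, 11, 32] (not full yet)
step 5: append 63 -> window=[21, 91, 11, 32, 63] -> max=91
step 6: append 77 -> window=[91, 11, 32, 63, 77] -> max=91
step 7: append 22 -> window=[11, 32, 63, 77, 22] -> max=77
step 8: append 71 -> window=[32, 63, 77, 22, 71] -> max=77
step 9: append 15 -> window=[63, 77, 22, 71, 15] -> max=77
step 10: append 93 -> window=[77, 22, 71, 15, 93] -> max=93
step 11: append 2 -> window=[22, 71, 15, 93, 2] -> max=93
step 12: append 20 -> window=[71, 15, 93, 2, 20] -> max=93
step 13: append 8 -> window=[15, 93, 2, 20, 8] -> max=93
step 14: append 70 -> window=[93, 2, 20, 8, 70] -> max=93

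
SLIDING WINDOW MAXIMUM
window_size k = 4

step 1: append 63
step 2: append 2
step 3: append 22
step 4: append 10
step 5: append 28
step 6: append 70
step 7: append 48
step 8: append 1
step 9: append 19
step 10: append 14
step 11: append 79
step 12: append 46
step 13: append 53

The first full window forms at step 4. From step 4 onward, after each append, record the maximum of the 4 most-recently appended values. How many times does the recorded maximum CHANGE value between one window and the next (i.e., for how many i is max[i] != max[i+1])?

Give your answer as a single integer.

step 1: append 63 -> window=[63] (not full yet)
step 2: append 2 -> window=[63, 2] (not full yet)
step 3: append 22 -> window=[63, 2, 22] (not full yet)
step 4: append 10 -> window=[63, 2, 22, 10] -> max=63
step 5: append 28 -> window=[2, 22, 10, 28] -> max=28
step 6: append 70 -> window=[22, 10, 28, 70] -> max=70
step 7: append 48 -> window=[10, 28, 70, 48] -> max=70
step 8: append 1 -> window=[28, 70, 48, 1] -> max=70
step 9: append 19 -> window=[70, 48, 1, 19] -> max=70
step 10: append 14 -> window=[48, 1, 19, 14] -> max=48
step 11: append 79 -> window=[1, 19, 14, 79] -> max=79
step 12: append 46 -> window=[19, 14, 79, 46] -> max=79
step 13: append 53 -> window=[14, 79, 46, 53] -> max=79
Recorded maximums: 63 28 70 70 70 70 48 79 79 79
Changes between consecutive maximums: 4

Answer: 4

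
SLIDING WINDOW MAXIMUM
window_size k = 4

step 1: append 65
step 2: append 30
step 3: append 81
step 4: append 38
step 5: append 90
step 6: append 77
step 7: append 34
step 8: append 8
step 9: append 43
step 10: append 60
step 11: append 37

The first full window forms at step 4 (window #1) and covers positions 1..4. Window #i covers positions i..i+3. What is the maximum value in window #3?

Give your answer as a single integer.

Answer: 90

Derivation:
step 1: append 65 -> window=[65] (not full yet)
step 2: append 30 -> window=[65, 30] (not full yet)
step 3: append 81 -> window=[65, 30, 81] (not full yet)
step 4: append 38 -> window=[65, 30, 81, 38] -> max=81
step 5: append 90 -> window=[30, 81, 38, 90] -> max=90
step 6: append 77 -> window=[81, 38, 90, 77] -> max=90
Window #3 max = 90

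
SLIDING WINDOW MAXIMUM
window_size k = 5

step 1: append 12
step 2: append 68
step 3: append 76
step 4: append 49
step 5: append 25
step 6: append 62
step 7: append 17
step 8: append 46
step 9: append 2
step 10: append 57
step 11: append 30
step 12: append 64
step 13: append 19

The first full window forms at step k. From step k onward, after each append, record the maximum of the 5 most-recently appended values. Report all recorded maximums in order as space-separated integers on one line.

Answer: 76 76 76 62 62 62 57 64 64

Derivation:
step 1: append 12 -> window=[12] (not full yet)
step 2: append 68 -> window=[12, 68] (not full yet)
step 3: append 76 -> window=[12, 68, 76] (not full yet)
step 4: append 49 -> window=[12, 68, 76, 49] (not full yet)
step 5: append 25 -> window=[12, 68, 76, 49, 25] -> max=76
step 6: append 62 -> window=[68, 76, 49, 25, 62] -> max=76
step 7: append 17 -> window=[76, 49, 25, 62, 17] -> max=76
step 8: append 46 -> window=[49, 25, 62, 17, 46] -> max=62
step 9: append 2 -> window=[25, 62, 17, 46, 2] -> max=62
step 10: append 57 -> window=[62, 17, 46, 2, 57] -> max=62
step 11: append 30 -> window=[17, 46, 2, 57, 30] -> max=57
step 12: append 64 -> window=[46, 2, 57, 30, 64] -> max=64
step 13: append 19 -> window=[2, 57, 30, 64, 19] -> max=64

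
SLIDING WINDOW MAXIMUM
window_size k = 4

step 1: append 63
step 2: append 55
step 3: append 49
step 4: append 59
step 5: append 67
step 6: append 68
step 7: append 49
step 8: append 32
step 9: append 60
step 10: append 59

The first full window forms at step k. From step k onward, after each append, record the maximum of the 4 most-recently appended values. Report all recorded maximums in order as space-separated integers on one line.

step 1: append 63 -> window=[63] (not full yet)
step 2: append 55 -> window=[63, 55] (not full yet)
step 3: append 49 -> window=[63, 55, 49] (not full yet)
step 4: append 59 -> window=[63, 55, 49, 59] -> max=63
step 5: append 67 -> window=[55, 49, 59, 67] -> max=67
step 6: append 68 -> window=[49, 59, 67, 68] -> max=68
step 7: append 49 -> window=[59, 67, 68, 49] -> max=68
step 8: append 32 -> window=[67, 68, 49, 32] -> max=68
step 9: append 60 -> window=[68, 49, 32, 60] -> max=68
step 10: append 59 -> window=[49, 32, 60, 59] -> max=60

Answer: 63 67 68 68 68 68 60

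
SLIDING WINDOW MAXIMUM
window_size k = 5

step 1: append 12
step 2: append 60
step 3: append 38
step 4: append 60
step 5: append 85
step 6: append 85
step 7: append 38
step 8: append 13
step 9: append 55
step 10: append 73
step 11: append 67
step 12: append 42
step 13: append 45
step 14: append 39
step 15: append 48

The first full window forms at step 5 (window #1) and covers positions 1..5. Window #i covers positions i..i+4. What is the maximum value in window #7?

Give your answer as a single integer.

Answer: 73

Derivation:
step 1: append 12 -> window=[12] (not full yet)
step 2: append 60 -> window=[12, 60] (not full yet)
step 3: append 38 -> window=[12, 60, 38] (not full yet)
step 4: append 60 -> window=[12, 60, 38, 60] (not full yet)
step 5: append 85 -> window=[12, 60, 38, 60, 85] -> max=85
step 6: append 85 -> window=[60, 38, 60, 85, 85] -> max=85
step 7: append 38 -> window=[38, 60, 85, 85, 38] -> max=85
step 8: append 13 -> window=[60, 85, 85, 38, 13] -> max=85
step 9: append 55 -> window=[85, 85, 38, 13, 55] -> max=85
step 10: append 73 -> window=[85, 38, 13, 55, 73] -> max=85
step 11: append 67 -> window=[38, 13, 55, 73, 67] -> max=73
Window #7 max = 73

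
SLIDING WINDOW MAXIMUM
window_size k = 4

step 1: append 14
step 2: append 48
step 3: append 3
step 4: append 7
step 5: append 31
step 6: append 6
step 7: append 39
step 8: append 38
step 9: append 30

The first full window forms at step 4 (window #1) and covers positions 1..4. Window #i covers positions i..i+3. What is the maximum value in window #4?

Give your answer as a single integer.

step 1: append 14 -> window=[14] (not full yet)
step 2: append 48 -> window=[14, 48] (not full yet)
step 3: append 3 -> window=[14, 48, 3] (not full yet)
step 4: append 7 -> window=[14, 48, 3, 7] -> max=48
step 5: append 31 -> window=[48, 3, 7, 31] -> max=48
step 6: append 6 -> window=[3, 7, 31, 6] -> max=31
step 7: append 39 -> window=[7, 31, 6, 39] -> max=39
Window #4 max = 39

Answer: 39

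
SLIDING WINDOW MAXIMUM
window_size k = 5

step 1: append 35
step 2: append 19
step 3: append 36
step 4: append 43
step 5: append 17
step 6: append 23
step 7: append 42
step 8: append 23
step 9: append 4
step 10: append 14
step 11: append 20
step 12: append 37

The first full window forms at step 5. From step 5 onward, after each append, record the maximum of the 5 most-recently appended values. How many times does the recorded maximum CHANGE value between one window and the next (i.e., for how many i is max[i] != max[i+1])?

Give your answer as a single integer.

Answer: 2

Derivation:
step 1: append 35 -> window=[35] (not full yet)
step 2: append 19 -> window=[35, 19] (not full yet)
step 3: append 36 -> window=[35, 19, 36] (not full yet)
step 4: append 43 -> window=[35, 19, 36, 43] (not full yet)
step 5: append 17 -> window=[35, 19, 36, 43, 17] -> max=43
step 6: append 23 -> window=[19, 36, 43, 17, 23] -> max=43
step 7: append 42 -> window=[36, 43, 17, 23, 42] -> max=43
step 8: append 23 -> window=[43, 17, 23, 42, 23] -> max=43
step 9: append 4 -> window=[17, 23, 42, 23, 4] -> max=42
step 10: append 14 -> window=[23, 42, 23, 4, 14] -> max=42
step 11: append 20 -> window=[42, 23, 4, 14, 20] -> max=42
step 12: append 37 -> window=[23, 4, 14, 20, 37] -> max=37
Recorded maximums: 43 43 43 43 42 42 42 37
Changes between consecutive maximums: 2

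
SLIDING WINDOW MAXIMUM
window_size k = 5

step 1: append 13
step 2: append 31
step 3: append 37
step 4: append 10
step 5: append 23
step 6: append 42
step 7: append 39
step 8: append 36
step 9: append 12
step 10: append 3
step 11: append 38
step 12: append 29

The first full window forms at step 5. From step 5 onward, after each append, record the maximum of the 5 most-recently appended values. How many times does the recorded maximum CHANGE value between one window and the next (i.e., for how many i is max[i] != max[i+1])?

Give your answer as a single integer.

step 1: append 13 -> window=[13] (not full yet)
step 2: append 31 -> window=[13, 31] (not full yet)
step 3: append 37 -> window=[13, 31, 37] (not full yet)
step 4: append 10 -> window=[13, 31, 37, 10] (not full yet)
step 5: append 23 -> window=[13, 31, 37, 10, 23] -> max=37
step 6: append 42 -> window=[31, 37, 10, 23, 42] -> max=42
step 7: append 39 -> window=[37, 10, 23, 42, 39] -> max=42
step 8: append 36 -> window=[10, 23, 42, 39, 36] -> max=42
step 9: append 12 -> window=[23, 42, 39, 36, 12] -> max=42
step 10: append 3 -> window=[42, 39, 36, 12, 3] -> max=42
step 11: append 38 -> window=[39, 36, 12, 3, 38] -> max=39
step 12: append 29 -> window=[36, 12, 3, 38, 29] -> max=38
Recorded maximums: 37 42 42 42 42 42 39 38
Changes between consecutive maximums: 3

Answer: 3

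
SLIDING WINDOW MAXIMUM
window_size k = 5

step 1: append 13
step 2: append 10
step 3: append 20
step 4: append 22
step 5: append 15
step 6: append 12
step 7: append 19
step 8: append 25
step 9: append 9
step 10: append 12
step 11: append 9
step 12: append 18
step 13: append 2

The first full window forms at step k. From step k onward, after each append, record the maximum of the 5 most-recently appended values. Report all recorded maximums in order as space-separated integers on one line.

Answer: 22 22 22 25 25 25 25 25 18

Derivation:
step 1: append 13 -> window=[13] (not full yet)
step 2: append 10 -> window=[13, 10] (not full yet)
step 3: append 20 -> window=[13, 10, 20] (not full yet)
step 4: append 22 -> window=[13, 10, 20, 22] (not full yet)
step 5: append 15 -> window=[13, 10, 20, 22, 15] -> max=22
step 6: append 12 -> window=[10, 20, 22, 15, 12] -> max=22
step 7: append 19 -> window=[20, 22, 15, 12, 19] -> max=22
step 8: append 25 -> window=[22, 15, 12, 19, 25] -> max=25
step 9: append 9 -> window=[15, 12, 19, 25, 9] -> max=25
step 10: append 12 -> window=[12, 19, 25, 9, 12] -> max=25
step 11: append 9 -> window=[19, 25, 9, 12, 9] -> max=25
step 12: append 18 -> window=[25, 9, 12, 9, 18] -> max=25
step 13: append 2 -> window=[9, 12, 9, 18, 2] -> max=18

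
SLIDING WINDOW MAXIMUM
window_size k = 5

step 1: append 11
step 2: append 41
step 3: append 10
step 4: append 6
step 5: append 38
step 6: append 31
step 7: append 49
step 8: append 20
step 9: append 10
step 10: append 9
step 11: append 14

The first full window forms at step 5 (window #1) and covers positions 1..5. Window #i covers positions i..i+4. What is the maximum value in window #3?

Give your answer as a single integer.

Answer: 49

Derivation:
step 1: append 11 -> window=[11] (not full yet)
step 2: append 41 -> window=[11, 41] (not full yet)
step 3: append 10 -> window=[11, 41, 10] (not full yet)
step 4: append 6 -> window=[11, 41, 10, 6] (not full yet)
step 5: append 38 -> window=[11, 41, 10, 6, 38] -> max=41
step 6: append 31 -> window=[41, 10, 6, 38, 31] -> max=41
step 7: append 49 -> window=[10, 6, 38, 31, 49] -> max=49
Window #3 max = 49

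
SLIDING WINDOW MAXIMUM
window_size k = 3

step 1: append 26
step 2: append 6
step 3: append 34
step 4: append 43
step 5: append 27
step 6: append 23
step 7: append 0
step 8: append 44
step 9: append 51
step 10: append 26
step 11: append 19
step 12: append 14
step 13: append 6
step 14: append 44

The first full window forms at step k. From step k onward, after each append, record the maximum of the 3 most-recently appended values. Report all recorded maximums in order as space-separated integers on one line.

Answer: 34 43 43 43 27 44 51 51 51 26 19 44

Derivation:
step 1: append 26 -> window=[26] (not full yet)
step 2: append 6 -> window=[26, 6] (not full yet)
step 3: append 34 -> window=[26, 6, 34] -> max=34
step 4: append 43 -> window=[6, 34, 43] -> max=43
step 5: append 27 -> window=[34, 43, 27] -> max=43
step 6: append 23 -> window=[43, 27, 23] -> max=43
step 7: append 0 -> window=[27, 23, 0] -> max=27
step 8: append 44 -> window=[23, 0, 44] -> max=44
step 9: append 51 -> window=[0, 44, 51] -> max=51
step 10: append 26 -> window=[44, 51, 26] -> max=51
step 11: append 19 -> window=[51, 26, 19] -> max=51
step 12: append 14 -> window=[26, 19, 14] -> max=26
step 13: append 6 -> window=[19, 14, 6] -> max=19
step 14: append 44 -> window=[14, 6, 44] -> max=44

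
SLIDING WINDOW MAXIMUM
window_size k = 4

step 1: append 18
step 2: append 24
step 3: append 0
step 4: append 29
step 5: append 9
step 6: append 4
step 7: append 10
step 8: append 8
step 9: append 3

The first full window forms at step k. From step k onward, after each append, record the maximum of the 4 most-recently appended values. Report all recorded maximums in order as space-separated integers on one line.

Answer: 29 29 29 29 10 10

Derivation:
step 1: append 18 -> window=[18] (not full yet)
step 2: append 24 -> window=[18, 24] (not full yet)
step 3: append 0 -> window=[18, 24, 0] (not full yet)
step 4: append 29 -> window=[18, 24, 0, 29] -> max=29
step 5: append 9 -> window=[24, 0, 29, 9] -> max=29
step 6: append 4 -> window=[0, 29, 9, 4] -> max=29
step 7: append 10 -> window=[29, 9, 4, 10] -> max=29
step 8: append 8 -> window=[9, 4, 10, 8] -> max=10
step 9: append 3 -> window=[4, 10, 8, 3] -> max=10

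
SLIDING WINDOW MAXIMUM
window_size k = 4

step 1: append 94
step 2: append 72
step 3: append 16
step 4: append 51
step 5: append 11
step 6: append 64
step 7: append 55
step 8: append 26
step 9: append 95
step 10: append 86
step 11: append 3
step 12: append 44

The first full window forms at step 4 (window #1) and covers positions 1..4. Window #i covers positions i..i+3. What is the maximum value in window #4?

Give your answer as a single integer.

Answer: 64

Derivation:
step 1: append 94 -> window=[94] (not full yet)
step 2: append 72 -> window=[94, 72] (not full yet)
step 3: append 16 -> window=[94, 72, 16] (not full yet)
step 4: append 51 -> window=[94, 72, 16, 51] -> max=94
step 5: append 11 -> window=[72, 16, 51, 11] -> max=72
step 6: append 64 -> window=[16, 51, 11, 64] -> max=64
step 7: append 55 -> window=[51, 11, 64, 55] -> max=64
Window #4 max = 64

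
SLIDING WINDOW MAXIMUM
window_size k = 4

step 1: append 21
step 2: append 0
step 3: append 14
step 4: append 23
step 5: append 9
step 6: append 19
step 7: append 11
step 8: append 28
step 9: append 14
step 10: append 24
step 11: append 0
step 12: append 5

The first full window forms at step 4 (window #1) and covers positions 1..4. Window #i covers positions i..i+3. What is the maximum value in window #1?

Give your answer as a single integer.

step 1: append 21 -> window=[21] (not full yet)
step 2: append 0 -> window=[21, 0] (not full yet)
step 3: append 14 -> window=[21, 0, 14] (not full yet)
step 4: append 23 -> window=[21, 0, 14, 23] -> max=23
Window #1 max = 23

Answer: 23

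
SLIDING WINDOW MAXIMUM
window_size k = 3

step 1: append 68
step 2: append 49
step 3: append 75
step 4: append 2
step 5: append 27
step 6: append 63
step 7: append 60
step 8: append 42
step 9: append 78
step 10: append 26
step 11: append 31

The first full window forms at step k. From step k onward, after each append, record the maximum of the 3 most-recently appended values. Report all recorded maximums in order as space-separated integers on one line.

Answer: 75 75 75 63 63 63 78 78 78

Derivation:
step 1: append 68 -> window=[68] (not full yet)
step 2: append 49 -> window=[68, 49] (not full yet)
step 3: append 75 -> window=[68, 49, 75] -> max=75
step 4: append 2 -> window=[49, 75, 2] -> max=75
step 5: append 27 -> window=[75, 2, 27] -> max=75
step 6: append 63 -> window=[2, 27, 63] -> max=63
step 7: append 60 -> window=[27, 63, 60] -> max=63
step 8: append 42 -> window=[63, 60, 42] -> max=63
step 9: append 78 -> window=[60, 42, 78] -> max=78
step 10: append 26 -> window=[42, 78, 26] -> max=78
step 11: append 31 -> window=[78, 26, 31] -> max=78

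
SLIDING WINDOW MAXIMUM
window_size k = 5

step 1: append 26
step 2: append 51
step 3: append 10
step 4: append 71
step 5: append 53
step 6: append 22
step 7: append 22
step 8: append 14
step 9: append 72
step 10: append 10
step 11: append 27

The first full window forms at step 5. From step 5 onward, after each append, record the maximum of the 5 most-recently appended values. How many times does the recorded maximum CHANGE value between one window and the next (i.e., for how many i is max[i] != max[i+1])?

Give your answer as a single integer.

Answer: 1

Derivation:
step 1: append 26 -> window=[26] (not full yet)
step 2: append 51 -> window=[26, 51] (not full yet)
step 3: append 10 -> window=[26, 51, 10] (not full yet)
step 4: append 71 -> window=[26, 51, 10, 71] (not full yet)
step 5: append 53 -> window=[26, 51, 10, 71, 53] -> max=71
step 6: append 22 -> window=[51, 10, 71, 53, 22] -> max=71
step 7: append 22 -> window=[10, 71, 53, 22, 22] -> max=71
step 8: append 14 -> window=[71, 53, 22, 22, 14] -> max=71
step 9: append 72 -> window=[53, 22, 22, 14, 72] -> max=72
step 10: append 10 -> window=[22, 22, 14, 72, 10] -> max=72
step 11: append 27 -> window=[22, 14, 72, 10, 27] -> max=72
Recorded maximums: 71 71 71 71 72 72 72
Changes between consecutive maximums: 1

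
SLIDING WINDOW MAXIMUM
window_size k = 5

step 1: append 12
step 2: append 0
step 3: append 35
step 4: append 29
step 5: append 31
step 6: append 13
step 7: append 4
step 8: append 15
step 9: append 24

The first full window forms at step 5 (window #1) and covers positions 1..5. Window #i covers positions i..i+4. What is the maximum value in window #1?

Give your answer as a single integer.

Answer: 35

Derivation:
step 1: append 12 -> window=[12] (not full yet)
step 2: append 0 -> window=[12, 0] (not full yet)
step 3: append 35 -> window=[12, 0, 35] (not full yet)
step 4: append 29 -> window=[12, 0, 35, 29] (not full yet)
step 5: append 31 -> window=[12, 0, 35, 29, 31] -> max=35
Window #1 max = 35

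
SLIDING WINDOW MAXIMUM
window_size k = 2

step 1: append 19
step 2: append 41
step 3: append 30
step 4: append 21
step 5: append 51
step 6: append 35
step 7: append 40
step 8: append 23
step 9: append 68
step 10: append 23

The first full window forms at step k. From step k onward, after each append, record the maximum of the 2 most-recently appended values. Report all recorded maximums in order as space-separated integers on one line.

step 1: append 19 -> window=[19] (not full yet)
step 2: append 41 -> window=[19, 41] -> max=41
step 3: append 30 -> window=[41, 30] -> max=41
step 4: append 21 -> window=[30, 21] -> max=30
step 5: append 51 -> window=[21, 51] -> max=51
step 6: append 35 -> window=[51, 35] -> max=51
step 7: append 40 -> window=[35, 40] -> max=40
step 8: append 23 -> window=[40, 23] -> max=40
step 9: append 68 -> window=[23, 68] -> max=68
step 10: append 23 -> window=[68, 23] -> max=68

Answer: 41 41 30 51 51 40 40 68 68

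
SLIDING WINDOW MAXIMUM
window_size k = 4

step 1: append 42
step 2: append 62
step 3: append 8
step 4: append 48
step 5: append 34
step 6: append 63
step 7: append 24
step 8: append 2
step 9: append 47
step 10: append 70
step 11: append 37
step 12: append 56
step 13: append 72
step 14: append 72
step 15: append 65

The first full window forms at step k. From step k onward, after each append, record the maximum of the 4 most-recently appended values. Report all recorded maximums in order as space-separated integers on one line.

Answer: 62 62 63 63 63 63 70 70 70 72 72 72

Derivation:
step 1: append 42 -> window=[42] (not full yet)
step 2: append 62 -> window=[42, 62] (not full yet)
step 3: append 8 -> window=[42, 62, 8] (not full yet)
step 4: append 48 -> window=[42, 62, 8, 48] -> max=62
step 5: append 34 -> window=[62, 8, 48, 34] -> max=62
step 6: append 63 -> window=[8, 48, 34, 63] -> max=63
step 7: append 24 -> window=[48, 34, 63, 24] -> max=63
step 8: append 2 -> window=[34, 63, 24, 2] -> max=63
step 9: append 47 -> window=[63, 24, 2, 47] -> max=63
step 10: append 70 -> window=[24, 2, 47, 70] -> max=70
step 11: append 37 -> window=[2, 47, 70, 37] -> max=70
step 12: append 56 -> window=[47, 70, 37, 56] -> max=70
step 13: append 72 -> window=[70, 37, 56, 72] -> max=72
step 14: append 72 -> window=[37, 56, 72, 72] -> max=72
step 15: append 65 -> window=[56, 72, 72, 65] -> max=72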